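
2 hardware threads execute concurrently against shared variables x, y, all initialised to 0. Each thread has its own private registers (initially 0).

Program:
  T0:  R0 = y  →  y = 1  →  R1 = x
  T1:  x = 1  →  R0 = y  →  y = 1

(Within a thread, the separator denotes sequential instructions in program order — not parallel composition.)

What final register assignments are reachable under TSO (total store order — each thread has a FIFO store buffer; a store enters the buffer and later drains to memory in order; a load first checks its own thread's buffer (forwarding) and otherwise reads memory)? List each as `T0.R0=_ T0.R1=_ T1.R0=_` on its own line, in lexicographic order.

T0.R0=0 T0.R1=0 T1.R0=0
T0.R0=0 T0.R1=0 T1.R0=1
T0.R0=0 T0.R1=1 T1.R0=0
T0.R0=0 T0.R1=1 T1.R0=1
T0.R0=1 T0.R1=1 T1.R0=0

outcome vector order: (T0.R0,T0.R1,T1.R0)
|TSO outcomes| = 5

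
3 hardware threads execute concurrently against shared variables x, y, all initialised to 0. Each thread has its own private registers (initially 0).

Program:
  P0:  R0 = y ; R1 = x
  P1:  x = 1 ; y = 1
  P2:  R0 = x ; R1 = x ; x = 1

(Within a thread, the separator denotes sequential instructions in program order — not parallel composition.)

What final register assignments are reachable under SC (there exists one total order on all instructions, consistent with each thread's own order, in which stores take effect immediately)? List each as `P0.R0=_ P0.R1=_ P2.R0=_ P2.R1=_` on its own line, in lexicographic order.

outcome vector order: (P0.R0,P0.R1,P2.R0,P2.R1)
|SC outcomes| = 9

P0.R0=0 P0.R1=0 P2.R0=0 P2.R1=0
P0.R0=0 P0.R1=0 P2.R0=0 P2.R1=1
P0.R0=0 P0.R1=0 P2.R0=1 P2.R1=1
P0.R0=0 P0.R1=1 P2.R0=0 P2.R1=0
P0.R0=0 P0.R1=1 P2.R0=0 P2.R1=1
P0.R0=0 P0.R1=1 P2.R0=1 P2.R1=1
P0.R0=1 P0.R1=1 P2.R0=0 P2.R1=0
P0.R0=1 P0.R1=1 P2.R0=0 P2.R1=1
P0.R0=1 P0.R1=1 P2.R0=1 P2.R1=1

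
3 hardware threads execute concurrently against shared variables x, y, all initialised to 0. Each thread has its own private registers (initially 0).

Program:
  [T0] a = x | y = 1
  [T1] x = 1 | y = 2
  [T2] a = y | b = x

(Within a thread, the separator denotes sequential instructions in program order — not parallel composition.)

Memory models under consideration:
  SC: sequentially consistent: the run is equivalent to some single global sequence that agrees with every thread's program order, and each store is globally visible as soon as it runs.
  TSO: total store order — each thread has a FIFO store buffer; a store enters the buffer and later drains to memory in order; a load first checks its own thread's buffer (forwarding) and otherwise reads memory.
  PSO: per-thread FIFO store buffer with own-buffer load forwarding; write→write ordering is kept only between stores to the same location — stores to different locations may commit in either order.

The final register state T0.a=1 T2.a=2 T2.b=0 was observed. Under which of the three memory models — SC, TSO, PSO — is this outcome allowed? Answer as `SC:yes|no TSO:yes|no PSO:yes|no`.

SC:no TSO:no PSO:yes

outcome vector order: (T0.a,T2.a,T2.b)
SC (9): (0,0,0) (0,0,1) (0,1,0) (0,1,1) (0,2,1) (1,0,0) (1,0,1) (1,1,1) (1,2,1)
TSO (9): (0,0,0) (0,0,1) (0,1,0) (0,1,1) (0,2,1) (1,0,0) (1,0,1) (1,1,1) (1,2,1)
PSO (11): (0,0,0) (0,0,1) (0,1,0) (0,1,1) (0,2,0) (0,2,1) (1,0,0) (1,0,1) (1,1,1) (1,2,0) (1,2,1)
target (1,2,0) ∈ {PSO}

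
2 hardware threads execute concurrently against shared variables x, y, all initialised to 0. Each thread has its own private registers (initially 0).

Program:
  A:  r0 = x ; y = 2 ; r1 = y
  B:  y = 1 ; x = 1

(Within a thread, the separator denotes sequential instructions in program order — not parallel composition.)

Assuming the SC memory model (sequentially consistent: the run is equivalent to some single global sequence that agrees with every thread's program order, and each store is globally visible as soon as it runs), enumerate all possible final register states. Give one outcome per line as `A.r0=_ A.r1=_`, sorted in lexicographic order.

A.r0=0 A.r1=1
A.r0=0 A.r1=2
A.r0=1 A.r1=2

outcome vector order: (A.r0,A.r1)
|SC outcomes| = 3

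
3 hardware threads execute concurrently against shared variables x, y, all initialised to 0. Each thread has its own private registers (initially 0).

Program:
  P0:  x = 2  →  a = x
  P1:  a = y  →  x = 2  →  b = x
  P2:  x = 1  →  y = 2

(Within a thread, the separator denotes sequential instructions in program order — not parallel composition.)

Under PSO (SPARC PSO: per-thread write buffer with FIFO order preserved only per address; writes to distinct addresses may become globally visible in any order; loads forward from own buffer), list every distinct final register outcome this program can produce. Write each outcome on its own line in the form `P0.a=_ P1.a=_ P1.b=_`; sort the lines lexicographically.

outcome vector order: (P0.a,P1.a,P1.b)
|PSO outcomes| = 8

P0.a=1 P1.a=0 P1.b=1
P0.a=1 P1.a=0 P1.b=2
P0.a=1 P1.a=2 P1.b=1
P0.a=1 P1.a=2 P1.b=2
P0.a=2 P1.a=0 P1.b=1
P0.a=2 P1.a=0 P1.b=2
P0.a=2 P1.a=2 P1.b=1
P0.a=2 P1.a=2 P1.b=2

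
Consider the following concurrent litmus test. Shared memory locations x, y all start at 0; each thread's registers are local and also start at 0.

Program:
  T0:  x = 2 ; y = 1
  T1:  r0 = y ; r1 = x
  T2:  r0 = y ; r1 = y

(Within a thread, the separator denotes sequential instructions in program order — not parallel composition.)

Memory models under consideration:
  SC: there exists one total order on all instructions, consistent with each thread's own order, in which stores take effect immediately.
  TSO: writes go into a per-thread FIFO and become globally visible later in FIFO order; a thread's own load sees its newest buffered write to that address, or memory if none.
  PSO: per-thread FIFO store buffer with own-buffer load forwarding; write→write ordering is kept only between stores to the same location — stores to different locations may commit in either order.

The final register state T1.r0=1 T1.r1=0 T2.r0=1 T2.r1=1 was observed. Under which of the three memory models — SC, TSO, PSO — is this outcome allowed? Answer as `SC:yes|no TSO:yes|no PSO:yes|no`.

SC:no TSO:no PSO:yes

outcome vector order: (T1.r0,T1.r1,T2.r0,T2.r1)
under SC → 0000; 0001; 0011; 0200; 0201; 0211; 1200; 1201; 1211
under TSO → 0000; 0001; 0011; 0200; 0201; 0211; 1200; 1201; 1211
under PSO → 0000; 0001; 0011; 0200; 0201; 0211; 1000; 1001; 1011; 1200; 1201; 1211
target 1011 ∈ {PSO}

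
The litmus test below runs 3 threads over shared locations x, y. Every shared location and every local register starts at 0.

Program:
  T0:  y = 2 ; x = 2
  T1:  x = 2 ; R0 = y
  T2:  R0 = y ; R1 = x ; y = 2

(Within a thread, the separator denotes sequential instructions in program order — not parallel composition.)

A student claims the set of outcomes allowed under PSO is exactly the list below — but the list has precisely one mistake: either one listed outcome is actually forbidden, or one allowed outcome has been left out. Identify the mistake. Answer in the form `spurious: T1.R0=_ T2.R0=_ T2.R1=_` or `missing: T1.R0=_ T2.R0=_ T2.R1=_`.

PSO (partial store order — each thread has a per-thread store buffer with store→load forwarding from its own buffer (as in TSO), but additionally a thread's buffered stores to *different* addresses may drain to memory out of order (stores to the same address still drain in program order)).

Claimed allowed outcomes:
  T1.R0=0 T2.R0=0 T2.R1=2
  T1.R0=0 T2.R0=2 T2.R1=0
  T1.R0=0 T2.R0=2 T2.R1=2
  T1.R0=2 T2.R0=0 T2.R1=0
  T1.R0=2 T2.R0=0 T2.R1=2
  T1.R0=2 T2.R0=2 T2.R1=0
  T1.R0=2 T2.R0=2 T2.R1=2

missing: T1.R0=0 T2.R0=0 T2.R1=0

outcome vector order: (T1.R0,T2.R0,T2.R1)
PSO (8): (0,0,0); (0,0,2); (0,2,0); (0,2,2); (2,0,0); (2,0,2); (2,2,0); (2,2,2)
PSO∖claimed = {(0,0,0)}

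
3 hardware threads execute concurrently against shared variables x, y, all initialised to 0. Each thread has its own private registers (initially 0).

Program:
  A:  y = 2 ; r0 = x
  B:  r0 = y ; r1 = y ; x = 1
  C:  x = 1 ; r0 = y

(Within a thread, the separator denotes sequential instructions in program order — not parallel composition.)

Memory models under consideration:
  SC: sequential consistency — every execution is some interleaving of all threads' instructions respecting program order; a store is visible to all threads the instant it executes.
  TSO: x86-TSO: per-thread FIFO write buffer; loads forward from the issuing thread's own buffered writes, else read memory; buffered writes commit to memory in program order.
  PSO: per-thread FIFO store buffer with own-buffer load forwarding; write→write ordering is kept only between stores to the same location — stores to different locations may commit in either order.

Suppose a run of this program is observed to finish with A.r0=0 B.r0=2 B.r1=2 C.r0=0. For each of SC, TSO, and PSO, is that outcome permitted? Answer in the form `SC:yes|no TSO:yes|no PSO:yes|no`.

SC:no TSO:yes PSO:yes

outcome vector order: (A.r0,B.r0,B.r1,C.r0)
SC: 9 outcomes — {0002; 0022; 0222; 1000; 1002; 1020; 1022; 1220; 1222}
TSO: 12 outcomes — {0000; 0002; 0020; 0022; 0220; 0222; 1000; 1002; 1020; 1022; 1220; 1222}
PSO: 12 outcomes — {0000; 0002; 0020; 0022; 0220; 0222; 1000; 1002; 1020; 1022; 1220; 1222}
target 0220 ∈ {TSO,PSO}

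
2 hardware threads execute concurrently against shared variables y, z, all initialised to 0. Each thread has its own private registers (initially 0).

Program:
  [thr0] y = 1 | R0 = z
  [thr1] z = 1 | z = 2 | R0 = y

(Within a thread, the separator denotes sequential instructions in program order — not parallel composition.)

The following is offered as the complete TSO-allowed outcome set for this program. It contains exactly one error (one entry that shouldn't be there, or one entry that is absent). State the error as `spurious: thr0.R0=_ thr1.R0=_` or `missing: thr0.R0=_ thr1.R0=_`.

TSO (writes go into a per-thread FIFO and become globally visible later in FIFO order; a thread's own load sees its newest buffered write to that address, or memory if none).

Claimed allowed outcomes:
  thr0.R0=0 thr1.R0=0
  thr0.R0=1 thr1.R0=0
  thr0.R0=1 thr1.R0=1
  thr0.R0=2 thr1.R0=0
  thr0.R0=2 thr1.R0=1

outcome vector order: (thr0.R0,thr1.R0)
[TSO] allowed = {00; 01; 10; 11; 20; 21}
TSO∖claimed = {01}

missing: thr0.R0=0 thr1.R0=1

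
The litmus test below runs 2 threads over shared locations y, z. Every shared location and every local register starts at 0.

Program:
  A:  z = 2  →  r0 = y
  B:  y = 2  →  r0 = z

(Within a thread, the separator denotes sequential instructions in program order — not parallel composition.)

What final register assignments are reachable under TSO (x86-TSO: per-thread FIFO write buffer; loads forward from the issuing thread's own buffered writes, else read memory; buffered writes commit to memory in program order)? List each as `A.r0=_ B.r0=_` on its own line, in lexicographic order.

A.r0=0 B.r0=0
A.r0=0 B.r0=2
A.r0=2 B.r0=0
A.r0=2 B.r0=2

outcome vector order: (A.r0,B.r0)
|TSO outcomes| = 4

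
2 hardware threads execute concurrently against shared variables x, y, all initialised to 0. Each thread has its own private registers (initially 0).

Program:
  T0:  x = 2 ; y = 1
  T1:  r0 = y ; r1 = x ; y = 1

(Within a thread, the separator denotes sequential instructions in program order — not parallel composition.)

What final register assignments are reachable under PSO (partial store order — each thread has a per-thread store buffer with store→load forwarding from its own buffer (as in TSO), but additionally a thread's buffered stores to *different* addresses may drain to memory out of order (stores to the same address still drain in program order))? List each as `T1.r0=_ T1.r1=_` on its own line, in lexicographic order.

T1.r0=0 T1.r1=0
T1.r0=0 T1.r1=2
T1.r0=1 T1.r1=0
T1.r0=1 T1.r1=2

outcome vector order: (T1.r0,T1.r1)
|PSO outcomes| = 4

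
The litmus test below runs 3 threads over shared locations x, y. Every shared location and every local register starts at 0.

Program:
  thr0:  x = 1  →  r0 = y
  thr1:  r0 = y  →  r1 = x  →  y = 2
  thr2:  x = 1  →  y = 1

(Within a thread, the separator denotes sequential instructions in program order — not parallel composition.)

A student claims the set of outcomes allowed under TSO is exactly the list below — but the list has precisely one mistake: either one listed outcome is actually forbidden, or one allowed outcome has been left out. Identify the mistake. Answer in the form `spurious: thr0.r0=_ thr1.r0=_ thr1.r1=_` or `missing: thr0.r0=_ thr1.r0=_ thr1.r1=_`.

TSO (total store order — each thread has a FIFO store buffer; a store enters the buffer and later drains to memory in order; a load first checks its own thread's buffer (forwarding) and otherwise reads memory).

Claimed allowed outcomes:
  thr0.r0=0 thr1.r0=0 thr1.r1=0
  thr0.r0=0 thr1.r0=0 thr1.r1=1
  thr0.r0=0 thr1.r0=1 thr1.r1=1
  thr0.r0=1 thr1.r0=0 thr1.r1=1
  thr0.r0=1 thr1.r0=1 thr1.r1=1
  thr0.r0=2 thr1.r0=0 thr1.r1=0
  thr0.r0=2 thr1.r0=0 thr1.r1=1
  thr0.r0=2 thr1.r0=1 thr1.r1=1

missing: thr0.r0=1 thr1.r0=0 thr1.r1=0

outcome vector order: (thr0.r0,thr1.r0,thr1.r1)
[TSO] allowed = {(0,0,0) (0,0,1) (0,1,1) (1,0,0) (1,0,1) (1,1,1) (2,0,0) (2,0,1) (2,1,1)}
TSO∖claimed = {(1,0,0)}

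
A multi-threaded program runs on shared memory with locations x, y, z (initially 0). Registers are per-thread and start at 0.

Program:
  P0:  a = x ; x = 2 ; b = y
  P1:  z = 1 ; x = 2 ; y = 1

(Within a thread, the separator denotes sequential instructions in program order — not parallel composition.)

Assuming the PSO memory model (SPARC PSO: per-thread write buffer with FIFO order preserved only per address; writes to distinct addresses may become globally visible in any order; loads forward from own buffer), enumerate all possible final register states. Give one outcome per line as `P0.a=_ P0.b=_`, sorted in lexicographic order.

outcome vector order: (P0.a,P0.b)
|PSO outcomes| = 4

P0.a=0 P0.b=0
P0.a=0 P0.b=1
P0.a=2 P0.b=0
P0.a=2 P0.b=1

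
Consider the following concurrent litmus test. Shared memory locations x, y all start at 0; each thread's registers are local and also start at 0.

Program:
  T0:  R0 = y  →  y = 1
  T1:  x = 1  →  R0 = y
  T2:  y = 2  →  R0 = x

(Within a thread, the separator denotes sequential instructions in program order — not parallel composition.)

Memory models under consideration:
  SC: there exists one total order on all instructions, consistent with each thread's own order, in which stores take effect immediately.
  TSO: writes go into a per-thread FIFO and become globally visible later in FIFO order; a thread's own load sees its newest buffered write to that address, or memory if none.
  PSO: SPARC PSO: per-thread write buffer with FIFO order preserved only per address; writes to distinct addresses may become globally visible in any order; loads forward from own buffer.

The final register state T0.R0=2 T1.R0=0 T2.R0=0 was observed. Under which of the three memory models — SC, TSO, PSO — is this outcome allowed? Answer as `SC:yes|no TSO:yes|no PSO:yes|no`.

SC:no TSO:yes PSO:yes

outcome vector order: (T0.R0,T1.R0,T2.R0)
SC: 10 outcomes — {0/0/1, 0/1/0, 0/1/1, 0/2/0, 0/2/1, 2/0/1, 2/1/0, 2/1/1, 2/2/0, 2/2/1}
TSO: 12 outcomes — {0/0/0, 0/0/1, 0/1/0, 0/1/1, 0/2/0, 0/2/1, 2/0/0, 2/0/1, 2/1/0, 2/1/1, 2/2/0, 2/2/1}
PSO: 12 outcomes — {0/0/0, 0/0/1, 0/1/0, 0/1/1, 0/2/0, 0/2/1, 2/0/0, 2/0/1, 2/1/0, 2/1/1, 2/2/0, 2/2/1}
target 2/0/0 ∈ {TSO,PSO}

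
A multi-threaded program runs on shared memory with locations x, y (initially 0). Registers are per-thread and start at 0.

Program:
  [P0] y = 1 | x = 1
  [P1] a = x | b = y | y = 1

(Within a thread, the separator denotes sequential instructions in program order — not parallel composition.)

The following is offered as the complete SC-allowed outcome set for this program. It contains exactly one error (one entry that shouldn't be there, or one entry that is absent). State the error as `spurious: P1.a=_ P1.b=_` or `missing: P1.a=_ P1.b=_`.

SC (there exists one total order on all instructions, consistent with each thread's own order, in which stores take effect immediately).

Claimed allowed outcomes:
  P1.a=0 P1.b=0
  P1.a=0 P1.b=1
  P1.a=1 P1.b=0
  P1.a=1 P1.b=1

spurious: P1.a=1 P1.b=0

outcome vector order: (P1.a,P1.b)
under SC → <0 0> <0 1> <1 1>
claimed∖SC = {<1 0>}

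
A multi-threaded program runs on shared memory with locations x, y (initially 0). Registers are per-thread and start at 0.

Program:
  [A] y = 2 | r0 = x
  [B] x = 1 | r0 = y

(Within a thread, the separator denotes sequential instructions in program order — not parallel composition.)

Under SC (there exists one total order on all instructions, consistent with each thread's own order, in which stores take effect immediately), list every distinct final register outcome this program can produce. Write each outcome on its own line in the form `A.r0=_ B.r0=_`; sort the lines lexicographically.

outcome vector order: (A.r0,B.r0)
|SC outcomes| = 3

A.r0=0 B.r0=2
A.r0=1 B.r0=0
A.r0=1 B.r0=2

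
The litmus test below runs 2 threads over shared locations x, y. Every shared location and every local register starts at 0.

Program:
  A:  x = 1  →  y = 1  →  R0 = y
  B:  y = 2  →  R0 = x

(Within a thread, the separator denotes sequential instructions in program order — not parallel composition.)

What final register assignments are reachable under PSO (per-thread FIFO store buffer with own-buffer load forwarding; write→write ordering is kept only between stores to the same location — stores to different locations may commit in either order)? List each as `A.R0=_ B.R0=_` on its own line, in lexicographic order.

outcome vector order: (A.R0,B.R0)
|PSO outcomes| = 4

A.R0=1 B.R0=0
A.R0=1 B.R0=1
A.R0=2 B.R0=0
A.R0=2 B.R0=1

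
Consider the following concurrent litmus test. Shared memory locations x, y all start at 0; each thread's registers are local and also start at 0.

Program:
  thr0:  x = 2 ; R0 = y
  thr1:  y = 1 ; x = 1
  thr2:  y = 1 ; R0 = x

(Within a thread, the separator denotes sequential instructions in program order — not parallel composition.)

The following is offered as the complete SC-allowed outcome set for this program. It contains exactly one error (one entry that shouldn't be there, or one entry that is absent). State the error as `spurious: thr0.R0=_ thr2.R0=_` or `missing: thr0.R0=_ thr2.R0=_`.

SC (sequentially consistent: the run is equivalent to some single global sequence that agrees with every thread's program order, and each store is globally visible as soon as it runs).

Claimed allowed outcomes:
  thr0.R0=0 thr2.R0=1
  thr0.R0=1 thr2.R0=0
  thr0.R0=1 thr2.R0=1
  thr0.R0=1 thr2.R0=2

outcome vector order: (thr0.R0,thr2.R0)
under SC → 0/1; 0/2; 1/0; 1/1; 1/2
SC∖claimed = {0/2}

missing: thr0.R0=0 thr2.R0=2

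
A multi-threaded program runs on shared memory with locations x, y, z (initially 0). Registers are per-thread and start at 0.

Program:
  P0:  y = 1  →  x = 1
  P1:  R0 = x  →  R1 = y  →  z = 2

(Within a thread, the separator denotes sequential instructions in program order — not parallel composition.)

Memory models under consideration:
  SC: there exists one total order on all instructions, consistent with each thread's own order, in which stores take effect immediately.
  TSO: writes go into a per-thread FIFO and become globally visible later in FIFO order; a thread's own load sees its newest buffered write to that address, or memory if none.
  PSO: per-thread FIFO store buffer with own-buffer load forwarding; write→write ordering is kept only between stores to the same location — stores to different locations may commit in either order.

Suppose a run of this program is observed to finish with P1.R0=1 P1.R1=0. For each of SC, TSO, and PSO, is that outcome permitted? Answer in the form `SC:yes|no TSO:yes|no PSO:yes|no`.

outcome vector order: (P1.R0,P1.R1)
SC: 3 outcomes — {(0,0); (0,1); (1,1)}
TSO: 3 outcomes — {(0,0); (0,1); (1,1)}
PSO: 4 outcomes — {(0,0); (0,1); (1,0); (1,1)}
target (1,0) ∈ {PSO}

SC:no TSO:no PSO:yes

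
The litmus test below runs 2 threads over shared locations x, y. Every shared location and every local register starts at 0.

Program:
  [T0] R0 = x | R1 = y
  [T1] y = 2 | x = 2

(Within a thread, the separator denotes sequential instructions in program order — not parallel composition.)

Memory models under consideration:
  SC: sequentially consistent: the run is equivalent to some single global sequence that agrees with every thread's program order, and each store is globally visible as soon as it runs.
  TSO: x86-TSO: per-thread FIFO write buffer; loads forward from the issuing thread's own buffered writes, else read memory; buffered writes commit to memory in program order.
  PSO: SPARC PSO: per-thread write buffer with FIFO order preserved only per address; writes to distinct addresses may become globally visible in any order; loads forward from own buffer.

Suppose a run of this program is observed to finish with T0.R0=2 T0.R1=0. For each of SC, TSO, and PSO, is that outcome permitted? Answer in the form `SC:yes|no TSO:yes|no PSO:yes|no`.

outcome vector order: (T0.R0,T0.R1)
under SC → 0/0 0/2 2/2
under TSO → 0/0 0/2 2/2
under PSO → 0/0 0/2 2/0 2/2
target 2/0 ∈ {PSO}

SC:no TSO:no PSO:yes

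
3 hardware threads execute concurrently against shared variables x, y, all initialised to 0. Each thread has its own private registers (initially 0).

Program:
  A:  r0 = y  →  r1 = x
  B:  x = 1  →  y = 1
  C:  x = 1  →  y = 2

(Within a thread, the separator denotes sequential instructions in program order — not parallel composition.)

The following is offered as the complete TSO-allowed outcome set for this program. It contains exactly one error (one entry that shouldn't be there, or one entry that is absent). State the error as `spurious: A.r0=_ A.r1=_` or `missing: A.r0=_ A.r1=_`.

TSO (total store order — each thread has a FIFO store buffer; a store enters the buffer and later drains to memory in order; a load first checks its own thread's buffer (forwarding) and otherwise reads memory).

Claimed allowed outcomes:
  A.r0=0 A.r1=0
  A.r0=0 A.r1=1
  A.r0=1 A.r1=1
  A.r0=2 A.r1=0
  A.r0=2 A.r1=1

spurious: A.r0=2 A.r1=0

outcome vector order: (A.r0,A.r1)
TSO: 4 outcomes — {<0 0> <0 1> <1 1> <2 1>}
claimed∖TSO = {<2 0>}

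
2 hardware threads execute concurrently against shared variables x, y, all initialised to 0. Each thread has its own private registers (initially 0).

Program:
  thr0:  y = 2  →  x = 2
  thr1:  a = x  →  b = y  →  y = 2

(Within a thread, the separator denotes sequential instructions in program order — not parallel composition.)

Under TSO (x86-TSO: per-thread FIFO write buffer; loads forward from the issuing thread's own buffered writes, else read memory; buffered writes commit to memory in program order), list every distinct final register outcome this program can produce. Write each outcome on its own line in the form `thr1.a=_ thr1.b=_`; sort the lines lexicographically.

outcome vector order: (thr1.a,thr1.b)
|TSO outcomes| = 3

thr1.a=0 thr1.b=0
thr1.a=0 thr1.b=2
thr1.a=2 thr1.b=2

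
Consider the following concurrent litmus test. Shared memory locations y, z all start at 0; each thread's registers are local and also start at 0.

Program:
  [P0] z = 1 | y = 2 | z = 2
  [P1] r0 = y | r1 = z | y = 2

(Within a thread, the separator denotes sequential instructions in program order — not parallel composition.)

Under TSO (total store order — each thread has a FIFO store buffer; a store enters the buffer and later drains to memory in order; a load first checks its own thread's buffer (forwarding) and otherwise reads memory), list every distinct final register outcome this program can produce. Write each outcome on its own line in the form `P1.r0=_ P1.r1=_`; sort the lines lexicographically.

P1.r0=0 P1.r1=0
P1.r0=0 P1.r1=1
P1.r0=0 P1.r1=2
P1.r0=2 P1.r1=1
P1.r0=2 P1.r1=2

outcome vector order: (P1.r0,P1.r1)
|TSO outcomes| = 5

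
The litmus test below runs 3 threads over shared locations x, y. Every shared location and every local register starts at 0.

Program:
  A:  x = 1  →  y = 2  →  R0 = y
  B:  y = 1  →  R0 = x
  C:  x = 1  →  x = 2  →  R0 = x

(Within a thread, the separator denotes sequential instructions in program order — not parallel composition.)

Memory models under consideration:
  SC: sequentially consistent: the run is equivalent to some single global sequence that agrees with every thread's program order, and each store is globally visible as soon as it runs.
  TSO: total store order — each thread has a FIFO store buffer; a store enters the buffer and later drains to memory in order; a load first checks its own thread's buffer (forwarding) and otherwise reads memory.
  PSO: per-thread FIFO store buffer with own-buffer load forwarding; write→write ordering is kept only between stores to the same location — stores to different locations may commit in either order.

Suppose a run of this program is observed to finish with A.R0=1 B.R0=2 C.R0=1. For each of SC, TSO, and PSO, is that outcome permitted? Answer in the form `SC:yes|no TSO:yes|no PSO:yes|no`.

outcome vector order: (A.R0,B.R0,C.R0)
under SC → 1/1/1; 1/1/2; 1/2/2; 2/0/1; 2/0/2; 2/1/1; 2/1/2; 2/2/1; 2/2/2
under TSO → 1/0/1; 1/0/2; 1/1/1; 1/1/2; 1/2/1; 1/2/2; 2/0/1; 2/0/2; 2/1/1; 2/1/2; 2/2/1; 2/2/2
under PSO → 1/0/1; 1/0/2; 1/1/1; 1/1/2; 1/2/1; 1/2/2; 2/0/1; 2/0/2; 2/1/1; 2/1/2; 2/2/1; 2/2/2
target 1/2/1 ∈ {TSO,PSO}

SC:no TSO:yes PSO:yes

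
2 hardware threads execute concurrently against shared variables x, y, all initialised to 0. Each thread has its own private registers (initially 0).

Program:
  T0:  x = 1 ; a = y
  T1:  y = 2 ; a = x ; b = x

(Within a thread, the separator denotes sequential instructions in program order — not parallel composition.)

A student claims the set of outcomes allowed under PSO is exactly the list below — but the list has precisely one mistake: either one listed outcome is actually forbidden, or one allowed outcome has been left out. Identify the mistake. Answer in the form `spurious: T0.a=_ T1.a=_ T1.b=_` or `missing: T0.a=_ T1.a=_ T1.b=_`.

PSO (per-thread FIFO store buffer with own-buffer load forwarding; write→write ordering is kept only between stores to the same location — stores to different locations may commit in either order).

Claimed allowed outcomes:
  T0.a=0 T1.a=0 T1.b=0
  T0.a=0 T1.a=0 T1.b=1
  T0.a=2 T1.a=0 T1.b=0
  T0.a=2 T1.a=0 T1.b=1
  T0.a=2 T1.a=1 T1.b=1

outcome vector order: (T0.a,T1.a,T1.b)
PSO: 6 outcomes — {<0 0 0>; <0 0 1>; <0 1 1>; <2 0 0>; <2 0 1>; <2 1 1>}
PSO∖claimed = {<0 1 1>}

missing: T0.a=0 T1.a=1 T1.b=1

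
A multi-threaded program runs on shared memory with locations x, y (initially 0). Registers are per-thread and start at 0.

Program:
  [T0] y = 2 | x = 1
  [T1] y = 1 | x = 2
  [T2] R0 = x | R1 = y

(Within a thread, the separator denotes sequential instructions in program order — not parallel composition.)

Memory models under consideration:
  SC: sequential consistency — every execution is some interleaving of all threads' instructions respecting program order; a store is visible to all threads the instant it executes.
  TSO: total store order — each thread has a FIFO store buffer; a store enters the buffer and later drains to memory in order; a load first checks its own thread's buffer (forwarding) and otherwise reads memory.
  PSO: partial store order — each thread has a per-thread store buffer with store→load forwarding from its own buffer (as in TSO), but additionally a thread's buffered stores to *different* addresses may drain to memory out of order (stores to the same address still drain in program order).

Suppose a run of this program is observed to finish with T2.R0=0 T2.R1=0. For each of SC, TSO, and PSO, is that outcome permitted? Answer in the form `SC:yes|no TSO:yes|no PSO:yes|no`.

outcome vector order: (T2.R0,T2.R1)
SC (7): (0,0) (0,1) (0,2) (1,1) (1,2) (2,1) (2,2)
TSO (7): (0,0) (0,1) (0,2) (1,1) (1,2) (2,1) (2,2)
PSO (9): (0,0) (0,1) (0,2) (1,0) (1,1) (1,2) (2,0) (2,1) (2,2)
target (0,0) ∈ {SC,TSO,PSO}

SC:yes TSO:yes PSO:yes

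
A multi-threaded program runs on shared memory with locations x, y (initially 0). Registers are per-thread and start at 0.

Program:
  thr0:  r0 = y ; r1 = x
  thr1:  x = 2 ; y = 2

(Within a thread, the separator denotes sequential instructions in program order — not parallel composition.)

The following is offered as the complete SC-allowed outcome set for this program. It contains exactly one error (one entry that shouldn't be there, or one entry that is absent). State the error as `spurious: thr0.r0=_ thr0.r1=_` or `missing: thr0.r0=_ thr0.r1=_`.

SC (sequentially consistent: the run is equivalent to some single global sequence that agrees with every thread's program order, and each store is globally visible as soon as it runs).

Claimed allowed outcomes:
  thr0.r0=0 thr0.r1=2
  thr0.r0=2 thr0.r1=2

missing: thr0.r0=0 thr0.r1=0

outcome vector order: (thr0.r0,thr0.r1)
under SC → <0 0>, <0 2>, <2 2>
SC∖claimed = {<0 0>}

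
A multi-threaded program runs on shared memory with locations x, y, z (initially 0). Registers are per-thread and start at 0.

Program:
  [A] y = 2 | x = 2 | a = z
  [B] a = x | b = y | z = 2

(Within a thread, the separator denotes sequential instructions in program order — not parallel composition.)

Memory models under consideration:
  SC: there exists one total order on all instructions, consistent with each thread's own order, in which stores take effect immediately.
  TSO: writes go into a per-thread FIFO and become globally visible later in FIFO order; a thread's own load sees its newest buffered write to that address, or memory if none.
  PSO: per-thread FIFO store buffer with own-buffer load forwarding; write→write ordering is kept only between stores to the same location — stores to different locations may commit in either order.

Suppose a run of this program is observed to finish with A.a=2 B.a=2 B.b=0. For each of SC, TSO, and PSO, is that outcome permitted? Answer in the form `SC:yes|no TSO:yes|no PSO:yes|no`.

outcome vector order: (A.a,B.a,B.b)
[SC] allowed = {000 002 022 200 202 222}
[TSO] allowed = {000 002 022 200 202 222}
[PSO] allowed = {000 002 020 022 200 202 220 222}
target 220 ∈ {PSO}

SC:no TSO:no PSO:yes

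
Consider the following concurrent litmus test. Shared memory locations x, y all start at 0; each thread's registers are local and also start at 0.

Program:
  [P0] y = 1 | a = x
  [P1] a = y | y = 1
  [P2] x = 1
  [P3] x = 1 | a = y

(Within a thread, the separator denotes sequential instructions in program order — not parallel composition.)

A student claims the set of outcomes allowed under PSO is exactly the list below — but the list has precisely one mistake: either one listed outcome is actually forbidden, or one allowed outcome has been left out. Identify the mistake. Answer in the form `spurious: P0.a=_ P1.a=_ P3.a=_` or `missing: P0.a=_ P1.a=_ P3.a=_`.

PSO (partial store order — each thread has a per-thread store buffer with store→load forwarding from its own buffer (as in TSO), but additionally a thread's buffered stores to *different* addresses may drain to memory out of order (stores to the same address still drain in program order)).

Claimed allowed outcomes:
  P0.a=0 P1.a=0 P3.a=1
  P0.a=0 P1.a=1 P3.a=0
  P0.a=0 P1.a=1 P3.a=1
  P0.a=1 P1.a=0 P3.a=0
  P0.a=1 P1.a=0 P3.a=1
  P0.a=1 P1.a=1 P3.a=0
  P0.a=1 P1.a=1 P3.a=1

outcome vector order: (P0.a,P1.a,P3.a)
under PSO → 0/0/0; 0/0/1; 0/1/0; 0/1/1; 1/0/0; 1/0/1; 1/1/0; 1/1/1
PSO∖claimed = {0/0/0}

missing: P0.a=0 P1.a=0 P3.a=0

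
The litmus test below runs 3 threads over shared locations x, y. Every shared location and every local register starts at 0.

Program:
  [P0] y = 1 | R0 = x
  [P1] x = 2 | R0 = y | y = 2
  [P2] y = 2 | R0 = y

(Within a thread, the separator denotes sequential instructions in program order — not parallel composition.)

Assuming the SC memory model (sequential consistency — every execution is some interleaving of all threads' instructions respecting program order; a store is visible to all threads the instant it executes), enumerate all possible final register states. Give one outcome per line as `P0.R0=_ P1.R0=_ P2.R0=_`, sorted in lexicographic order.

P0.R0=0 P1.R0=1 P2.R0=1
P0.R0=0 P1.R0=1 P2.R0=2
P0.R0=0 P1.R0=2 P2.R0=2
P0.R0=2 P1.R0=0 P2.R0=1
P0.R0=2 P1.R0=0 P2.R0=2
P0.R0=2 P1.R0=1 P2.R0=1
P0.R0=2 P1.R0=1 P2.R0=2
P0.R0=2 P1.R0=2 P2.R0=1
P0.R0=2 P1.R0=2 P2.R0=2

outcome vector order: (P0.R0,P1.R0,P2.R0)
|SC outcomes| = 9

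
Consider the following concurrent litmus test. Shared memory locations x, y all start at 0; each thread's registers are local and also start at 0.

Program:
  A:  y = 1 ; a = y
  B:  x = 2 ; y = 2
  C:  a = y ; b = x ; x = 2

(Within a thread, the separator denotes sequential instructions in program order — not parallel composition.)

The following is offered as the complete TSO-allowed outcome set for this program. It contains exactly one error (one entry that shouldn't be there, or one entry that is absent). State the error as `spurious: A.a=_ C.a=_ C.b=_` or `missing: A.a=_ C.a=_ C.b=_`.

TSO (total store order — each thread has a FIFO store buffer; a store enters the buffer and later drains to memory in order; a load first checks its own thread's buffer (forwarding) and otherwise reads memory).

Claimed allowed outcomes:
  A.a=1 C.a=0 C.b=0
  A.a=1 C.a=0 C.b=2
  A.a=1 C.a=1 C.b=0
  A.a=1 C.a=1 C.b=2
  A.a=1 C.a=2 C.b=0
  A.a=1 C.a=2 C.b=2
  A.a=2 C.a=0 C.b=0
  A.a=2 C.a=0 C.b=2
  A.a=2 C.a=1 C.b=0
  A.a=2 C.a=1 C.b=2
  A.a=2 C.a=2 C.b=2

outcome vector order: (A.a,C.a,C.b)
under TSO → <1 0 0> <1 0 2> <1 1 0> <1 1 2> <1 2 2> <2 0 0> <2 0 2> <2 1 0> <2 1 2> <2 2 2>
claimed∖TSO = {<1 2 0>}

spurious: A.a=1 C.a=2 C.b=0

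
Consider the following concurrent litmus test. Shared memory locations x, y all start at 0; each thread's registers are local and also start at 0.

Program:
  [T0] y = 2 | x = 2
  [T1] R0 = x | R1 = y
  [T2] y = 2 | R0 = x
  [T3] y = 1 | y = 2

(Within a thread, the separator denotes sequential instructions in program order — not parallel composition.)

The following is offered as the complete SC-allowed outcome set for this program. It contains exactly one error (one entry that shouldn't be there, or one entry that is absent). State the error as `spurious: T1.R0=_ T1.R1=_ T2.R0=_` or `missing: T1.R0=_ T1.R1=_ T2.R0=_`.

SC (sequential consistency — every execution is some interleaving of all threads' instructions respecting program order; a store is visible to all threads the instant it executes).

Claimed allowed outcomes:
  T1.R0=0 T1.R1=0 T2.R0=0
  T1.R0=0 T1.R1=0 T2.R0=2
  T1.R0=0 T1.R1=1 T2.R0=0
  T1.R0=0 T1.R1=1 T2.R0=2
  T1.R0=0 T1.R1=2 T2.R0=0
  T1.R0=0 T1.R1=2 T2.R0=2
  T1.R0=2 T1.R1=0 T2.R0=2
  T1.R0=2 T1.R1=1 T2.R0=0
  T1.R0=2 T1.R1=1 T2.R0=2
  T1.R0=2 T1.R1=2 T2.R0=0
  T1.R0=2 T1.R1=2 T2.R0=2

spurious: T1.R0=2 T1.R1=0 T2.R0=2

outcome vector order: (T1.R0,T1.R1,T2.R0)
[SC] allowed = {0/0/0; 0/0/2; 0/1/0; 0/1/2; 0/2/0; 0/2/2; 2/1/0; 2/1/2; 2/2/0; 2/2/2}
claimed∖SC = {2/0/2}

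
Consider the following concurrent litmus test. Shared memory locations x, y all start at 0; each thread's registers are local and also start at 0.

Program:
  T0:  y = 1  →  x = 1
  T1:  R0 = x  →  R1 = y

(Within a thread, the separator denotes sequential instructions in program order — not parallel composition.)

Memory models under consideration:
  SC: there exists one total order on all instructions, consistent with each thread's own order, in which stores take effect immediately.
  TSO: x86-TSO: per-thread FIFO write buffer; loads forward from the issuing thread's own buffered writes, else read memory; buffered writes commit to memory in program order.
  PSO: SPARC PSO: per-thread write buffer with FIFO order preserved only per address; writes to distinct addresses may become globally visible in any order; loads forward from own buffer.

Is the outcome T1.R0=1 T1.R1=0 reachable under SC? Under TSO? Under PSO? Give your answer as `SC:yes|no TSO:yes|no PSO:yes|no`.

outcome vector order: (T1.R0,T1.R1)
[SC] allowed = {00, 01, 11}
[TSO] allowed = {00, 01, 11}
[PSO] allowed = {00, 01, 10, 11}
target 10 ∈ {PSO}

SC:no TSO:no PSO:yes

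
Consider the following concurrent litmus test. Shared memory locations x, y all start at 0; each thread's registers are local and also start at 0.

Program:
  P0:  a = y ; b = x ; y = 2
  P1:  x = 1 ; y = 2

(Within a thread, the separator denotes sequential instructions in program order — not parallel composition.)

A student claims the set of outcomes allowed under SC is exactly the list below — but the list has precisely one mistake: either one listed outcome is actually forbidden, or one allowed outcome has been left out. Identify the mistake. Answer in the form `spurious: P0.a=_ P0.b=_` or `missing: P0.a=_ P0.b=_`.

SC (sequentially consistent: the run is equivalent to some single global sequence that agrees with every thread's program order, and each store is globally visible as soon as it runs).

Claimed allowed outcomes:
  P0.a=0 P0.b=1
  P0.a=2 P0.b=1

missing: P0.a=0 P0.b=0

outcome vector order: (P0.a,P0.b)
SC (3): 00 01 21
SC∖claimed = {00}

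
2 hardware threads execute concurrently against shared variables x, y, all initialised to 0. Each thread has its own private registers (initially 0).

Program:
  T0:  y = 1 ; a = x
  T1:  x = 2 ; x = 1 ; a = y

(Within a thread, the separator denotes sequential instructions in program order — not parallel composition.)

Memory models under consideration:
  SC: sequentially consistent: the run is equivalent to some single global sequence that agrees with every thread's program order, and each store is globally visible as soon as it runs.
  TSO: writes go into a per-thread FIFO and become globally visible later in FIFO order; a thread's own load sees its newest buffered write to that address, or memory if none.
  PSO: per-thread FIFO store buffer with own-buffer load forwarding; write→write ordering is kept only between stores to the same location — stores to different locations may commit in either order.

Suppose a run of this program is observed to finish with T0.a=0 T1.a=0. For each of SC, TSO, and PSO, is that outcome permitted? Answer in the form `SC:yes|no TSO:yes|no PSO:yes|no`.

SC:no TSO:yes PSO:yes

outcome vector order: (T0.a,T1.a)
[SC] allowed = {<0 1>; <1 0>; <1 1>; <2 1>}
[TSO] allowed = {<0 0>; <0 1>; <1 0>; <1 1>; <2 0>; <2 1>}
[PSO] allowed = {<0 0>; <0 1>; <1 0>; <1 1>; <2 0>; <2 1>}
target <0 0> ∈ {TSO,PSO}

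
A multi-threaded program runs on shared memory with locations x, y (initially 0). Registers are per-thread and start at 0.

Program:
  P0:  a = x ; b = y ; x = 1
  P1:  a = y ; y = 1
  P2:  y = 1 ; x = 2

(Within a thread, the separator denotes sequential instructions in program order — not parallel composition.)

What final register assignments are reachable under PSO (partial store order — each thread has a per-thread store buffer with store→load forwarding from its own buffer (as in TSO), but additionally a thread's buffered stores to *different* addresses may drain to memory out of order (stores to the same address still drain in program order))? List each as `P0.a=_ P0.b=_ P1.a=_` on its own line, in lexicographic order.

outcome vector order: (P0.a,P0.b,P1.a)
|PSO outcomes| = 8

P0.a=0 P0.b=0 P1.a=0
P0.a=0 P0.b=0 P1.a=1
P0.a=0 P0.b=1 P1.a=0
P0.a=0 P0.b=1 P1.a=1
P0.a=2 P0.b=0 P1.a=0
P0.a=2 P0.b=0 P1.a=1
P0.a=2 P0.b=1 P1.a=0
P0.a=2 P0.b=1 P1.a=1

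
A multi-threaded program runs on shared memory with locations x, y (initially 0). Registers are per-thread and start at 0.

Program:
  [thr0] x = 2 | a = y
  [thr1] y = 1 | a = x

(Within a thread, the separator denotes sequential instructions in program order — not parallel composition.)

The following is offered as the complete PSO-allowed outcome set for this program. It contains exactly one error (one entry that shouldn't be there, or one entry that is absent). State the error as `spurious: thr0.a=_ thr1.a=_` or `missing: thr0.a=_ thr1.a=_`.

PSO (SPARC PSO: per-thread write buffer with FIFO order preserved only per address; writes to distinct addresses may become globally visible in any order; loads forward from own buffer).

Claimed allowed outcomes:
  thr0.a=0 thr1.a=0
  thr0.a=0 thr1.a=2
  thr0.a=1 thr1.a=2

missing: thr0.a=1 thr1.a=0

outcome vector order: (thr0.a,thr1.a)
[PSO] allowed = {00; 02; 10; 12}
PSO∖claimed = {10}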